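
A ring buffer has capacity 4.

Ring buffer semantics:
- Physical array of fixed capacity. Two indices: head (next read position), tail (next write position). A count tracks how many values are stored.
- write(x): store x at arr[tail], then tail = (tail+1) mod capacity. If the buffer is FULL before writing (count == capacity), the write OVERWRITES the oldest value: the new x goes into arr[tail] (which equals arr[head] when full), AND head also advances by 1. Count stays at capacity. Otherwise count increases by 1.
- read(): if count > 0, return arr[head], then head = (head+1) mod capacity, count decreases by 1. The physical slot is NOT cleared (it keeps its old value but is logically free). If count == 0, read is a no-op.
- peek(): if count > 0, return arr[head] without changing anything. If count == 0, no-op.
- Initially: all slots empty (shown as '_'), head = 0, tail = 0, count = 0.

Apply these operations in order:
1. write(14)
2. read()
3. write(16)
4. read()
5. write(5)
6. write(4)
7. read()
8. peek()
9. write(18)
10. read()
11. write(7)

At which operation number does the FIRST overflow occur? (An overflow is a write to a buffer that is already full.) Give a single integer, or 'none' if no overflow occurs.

Answer: none

Derivation:
After op 1 (write(14)): arr=[14 _ _ _] head=0 tail=1 count=1
After op 2 (read()): arr=[14 _ _ _] head=1 tail=1 count=0
After op 3 (write(16)): arr=[14 16 _ _] head=1 tail=2 count=1
After op 4 (read()): arr=[14 16 _ _] head=2 tail=2 count=0
After op 5 (write(5)): arr=[14 16 5 _] head=2 tail=3 count=1
After op 6 (write(4)): arr=[14 16 5 4] head=2 tail=0 count=2
After op 7 (read()): arr=[14 16 5 4] head=3 tail=0 count=1
After op 8 (peek()): arr=[14 16 5 4] head=3 tail=0 count=1
After op 9 (write(18)): arr=[18 16 5 4] head=3 tail=1 count=2
After op 10 (read()): arr=[18 16 5 4] head=0 tail=1 count=1
After op 11 (write(7)): arr=[18 7 5 4] head=0 tail=2 count=2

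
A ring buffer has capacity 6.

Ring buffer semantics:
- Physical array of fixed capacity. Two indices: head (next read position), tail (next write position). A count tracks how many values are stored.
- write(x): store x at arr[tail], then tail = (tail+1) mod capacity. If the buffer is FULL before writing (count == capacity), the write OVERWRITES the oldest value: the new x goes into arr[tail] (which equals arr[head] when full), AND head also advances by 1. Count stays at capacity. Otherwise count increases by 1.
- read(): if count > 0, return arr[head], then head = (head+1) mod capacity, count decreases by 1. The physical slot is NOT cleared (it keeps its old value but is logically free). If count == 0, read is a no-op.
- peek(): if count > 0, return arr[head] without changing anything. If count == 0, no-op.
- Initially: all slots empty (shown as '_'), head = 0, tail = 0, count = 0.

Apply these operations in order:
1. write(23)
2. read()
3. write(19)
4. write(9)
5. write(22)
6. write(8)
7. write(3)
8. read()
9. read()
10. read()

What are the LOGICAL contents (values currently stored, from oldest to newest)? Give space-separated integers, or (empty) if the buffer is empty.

After op 1 (write(23)): arr=[23 _ _ _ _ _] head=0 tail=1 count=1
After op 2 (read()): arr=[23 _ _ _ _ _] head=1 tail=1 count=0
After op 3 (write(19)): arr=[23 19 _ _ _ _] head=1 tail=2 count=1
After op 4 (write(9)): arr=[23 19 9 _ _ _] head=1 tail=3 count=2
After op 5 (write(22)): arr=[23 19 9 22 _ _] head=1 tail=4 count=3
After op 6 (write(8)): arr=[23 19 9 22 8 _] head=1 tail=5 count=4
After op 7 (write(3)): arr=[23 19 9 22 8 3] head=1 tail=0 count=5
After op 8 (read()): arr=[23 19 9 22 8 3] head=2 tail=0 count=4
After op 9 (read()): arr=[23 19 9 22 8 3] head=3 tail=0 count=3
After op 10 (read()): arr=[23 19 9 22 8 3] head=4 tail=0 count=2

Answer: 8 3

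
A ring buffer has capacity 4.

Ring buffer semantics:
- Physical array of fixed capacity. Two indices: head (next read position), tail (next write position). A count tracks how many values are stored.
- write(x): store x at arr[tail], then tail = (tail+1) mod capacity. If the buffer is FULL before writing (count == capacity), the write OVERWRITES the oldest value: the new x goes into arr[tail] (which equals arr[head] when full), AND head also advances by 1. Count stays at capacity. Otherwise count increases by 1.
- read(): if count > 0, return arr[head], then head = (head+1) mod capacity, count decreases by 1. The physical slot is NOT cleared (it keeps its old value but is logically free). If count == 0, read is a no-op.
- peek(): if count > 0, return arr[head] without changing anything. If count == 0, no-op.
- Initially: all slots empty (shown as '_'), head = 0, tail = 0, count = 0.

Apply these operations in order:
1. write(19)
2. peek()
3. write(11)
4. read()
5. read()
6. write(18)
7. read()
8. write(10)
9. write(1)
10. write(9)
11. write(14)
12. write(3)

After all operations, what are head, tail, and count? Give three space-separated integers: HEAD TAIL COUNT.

Answer: 0 0 4

Derivation:
After op 1 (write(19)): arr=[19 _ _ _] head=0 tail=1 count=1
After op 2 (peek()): arr=[19 _ _ _] head=0 tail=1 count=1
After op 3 (write(11)): arr=[19 11 _ _] head=0 tail=2 count=2
After op 4 (read()): arr=[19 11 _ _] head=1 tail=2 count=1
After op 5 (read()): arr=[19 11 _ _] head=2 tail=2 count=0
After op 6 (write(18)): arr=[19 11 18 _] head=2 tail=3 count=1
After op 7 (read()): arr=[19 11 18 _] head=3 tail=3 count=0
After op 8 (write(10)): arr=[19 11 18 10] head=3 tail=0 count=1
After op 9 (write(1)): arr=[1 11 18 10] head=3 tail=1 count=2
After op 10 (write(9)): arr=[1 9 18 10] head=3 tail=2 count=3
After op 11 (write(14)): arr=[1 9 14 10] head=3 tail=3 count=4
After op 12 (write(3)): arr=[1 9 14 3] head=0 tail=0 count=4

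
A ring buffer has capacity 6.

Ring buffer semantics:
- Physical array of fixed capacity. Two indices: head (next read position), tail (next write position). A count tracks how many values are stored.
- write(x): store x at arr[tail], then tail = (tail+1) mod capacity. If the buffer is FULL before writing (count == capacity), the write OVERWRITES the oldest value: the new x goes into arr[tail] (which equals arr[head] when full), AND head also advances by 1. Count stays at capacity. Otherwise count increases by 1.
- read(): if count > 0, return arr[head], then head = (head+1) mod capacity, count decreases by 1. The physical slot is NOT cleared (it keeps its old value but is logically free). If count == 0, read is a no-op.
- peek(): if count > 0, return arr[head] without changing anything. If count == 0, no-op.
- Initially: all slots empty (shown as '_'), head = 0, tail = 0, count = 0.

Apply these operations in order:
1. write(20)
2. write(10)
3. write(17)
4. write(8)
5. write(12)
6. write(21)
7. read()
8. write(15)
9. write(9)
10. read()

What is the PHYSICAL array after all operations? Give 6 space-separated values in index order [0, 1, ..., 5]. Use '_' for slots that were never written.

After op 1 (write(20)): arr=[20 _ _ _ _ _] head=0 tail=1 count=1
After op 2 (write(10)): arr=[20 10 _ _ _ _] head=0 tail=2 count=2
After op 3 (write(17)): arr=[20 10 17 _ _ _] head=0 tail=3 count=3
After op 4 (write(8)): arr=[20 10 17 8 _ _] head=0 tail=4 count=4
After op 5 (write(12)): arr=[20 10 17 8 12 _] head=0 tail=5 count=5
After op 6 (write(21)): arr=[20 10 17 8 12 21] head=0 tail=0 count=6
After op 7 (read()): arr=[20 10 17 8 12 21] head=1 tail=0 count=5
After op 8 (write(15)): arr=[15 10 17 8 12 21] head=1 tail=1 count=6
After op 9 (write(9)): arr=[15 9 17 8 12 21] head=2 tail=2 count=6
After op 10 (read()): arr=[15 9 17 8 12 21] head=3 tail=2 count=5

Answer: 15 9 17 8 12 21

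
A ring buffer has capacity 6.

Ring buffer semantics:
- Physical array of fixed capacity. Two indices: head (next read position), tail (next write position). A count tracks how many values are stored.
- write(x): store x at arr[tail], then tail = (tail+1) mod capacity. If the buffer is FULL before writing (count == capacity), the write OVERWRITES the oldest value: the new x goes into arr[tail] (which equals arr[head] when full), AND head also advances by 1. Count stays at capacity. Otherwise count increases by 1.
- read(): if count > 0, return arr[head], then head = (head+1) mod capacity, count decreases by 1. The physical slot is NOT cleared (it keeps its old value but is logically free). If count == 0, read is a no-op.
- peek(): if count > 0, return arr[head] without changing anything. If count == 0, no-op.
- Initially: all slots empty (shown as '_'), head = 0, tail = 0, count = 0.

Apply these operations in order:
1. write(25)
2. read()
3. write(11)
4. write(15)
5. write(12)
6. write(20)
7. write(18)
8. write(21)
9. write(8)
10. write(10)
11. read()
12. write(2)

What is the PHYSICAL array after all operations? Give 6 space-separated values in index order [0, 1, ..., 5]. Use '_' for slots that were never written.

After op 1 (write(25)): arr=[25 _ _ _ _ _] head=0 tail=1 count=1
After op 2 (read()): arr=[25 _ _ _ _ _] head=1 tail=1 count=0
After op 3 (write(11)): arr=[25 11 _ _ _ _] head=1 tail=2 count=1
After op 4 (write(15)): arr=[25 11 15 _ _ _] head=1 tail=3 count=2
After op 5 (write(12)): arr=[25 11 15 12 _ _] head=1 tail=4 count=3
After op 6 (write(20)): arr=[25 11 15 12 20 _] head=1 tail=5 count=4
After op 7 (write(18)): arr=[25 11 15 12 20 18] head=1 tail=0 count=5
After op 8 (write(21)): arr=[21 11 15 12 20 18] head=1 tail=1 count=6
After op 9 (write(8)): arr=[21 8 15 12 20 18] head=2 tail=2 count=6
After op 10 (write(10)): arr=[21 8 10 12 20 18] head=3 tail=3 count=6
After op 11 (read()): arr=[21 8 10 12 20 18] head=4 tail=3 count=5
After op 12 (write(2)): arr=[21 8 10 2 20 18] head=4 tail=4 count=6

Answer: 21 8 10 2 20 18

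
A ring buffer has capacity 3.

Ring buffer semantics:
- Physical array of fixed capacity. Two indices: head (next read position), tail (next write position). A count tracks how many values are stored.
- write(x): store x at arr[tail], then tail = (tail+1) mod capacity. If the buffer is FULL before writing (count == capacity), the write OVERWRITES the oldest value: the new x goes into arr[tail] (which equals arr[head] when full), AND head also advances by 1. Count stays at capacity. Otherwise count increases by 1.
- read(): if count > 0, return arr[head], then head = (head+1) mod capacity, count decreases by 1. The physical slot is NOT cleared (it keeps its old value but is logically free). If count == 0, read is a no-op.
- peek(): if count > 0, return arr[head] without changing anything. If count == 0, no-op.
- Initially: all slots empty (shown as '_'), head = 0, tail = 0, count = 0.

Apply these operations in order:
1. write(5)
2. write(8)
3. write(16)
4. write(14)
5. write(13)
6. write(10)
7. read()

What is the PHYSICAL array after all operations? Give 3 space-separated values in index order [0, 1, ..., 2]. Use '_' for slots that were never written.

Answer: 14 13 10

Derivation:
After op 1 (write(5)): arr=[5 _ _] head=0 tail=1 count=1
After op 2 (write(8)): arr=[5 8 _] head=0 tail=2 count=2
After op 3 (write(16)): arr=[5 8 16] head=0 tail=0 count=3
After op 4 (write(14)): arr=[14 8 16] head=1 tail=1 count=3
After op 5 (write(13)): arr=[14 13 16] head=2 tail=2 count=3
After op 6 (write(10)): arr=[14 13 10] head=0 tail=0 count=3
After op 7 (read()): arr=[14 13 10] head=1 tail=0 count=2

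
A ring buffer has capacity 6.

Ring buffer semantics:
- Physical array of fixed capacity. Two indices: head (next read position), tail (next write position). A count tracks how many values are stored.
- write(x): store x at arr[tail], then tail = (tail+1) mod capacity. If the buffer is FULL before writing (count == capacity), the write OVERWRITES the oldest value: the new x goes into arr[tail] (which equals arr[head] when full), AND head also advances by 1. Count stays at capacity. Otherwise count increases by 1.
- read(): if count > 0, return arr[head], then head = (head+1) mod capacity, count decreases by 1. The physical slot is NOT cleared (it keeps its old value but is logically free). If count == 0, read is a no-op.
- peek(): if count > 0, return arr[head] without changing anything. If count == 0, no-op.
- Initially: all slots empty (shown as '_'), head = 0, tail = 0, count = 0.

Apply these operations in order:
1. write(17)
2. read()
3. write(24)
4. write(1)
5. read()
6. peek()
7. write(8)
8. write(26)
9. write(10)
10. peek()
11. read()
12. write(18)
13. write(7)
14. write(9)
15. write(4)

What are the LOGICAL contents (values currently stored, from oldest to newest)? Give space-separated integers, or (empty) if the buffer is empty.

Answer: 26 10 18 7 9 4

Derivation:
After op 1 (write(17)): arr=[17 _ _ _ _ _] head=0 tail=1 count=1
After op 2 (read()): arr=[17 _ _ _ _ _] head=1 tail=1 count=0
After op 3 (write(24)): arr=[17 24 _ _ _ _] head=1 tail=2 count=1
After op 4 (write(1)): arr=[17 24 1 _ _ _] head=1 tail=3 count=2
After op 5 (read()): arr=[17 24 1 _ _ _] head=2 tail=3 count=1
After op 6 (peek()): arr=[17 24 1 _ _ _] head=2 tail=3 count=1
After op 7 (write(8)): arr=[17 24 1 8 _ _] head=2 tail=4 count=2
After op 8 (write(26)): arr=[17 24 1 8 26 _] head=2 tail=5 count=3
After op 9 (write(10)): arr=[17 24 1 8 26 10] head=2 tail=0 count=4
After op 10 (peek()): arr=[17 24 1 8 26 10] head=2 tail=0 count=4
After op 11 (read()): arr=[17 24 1 8 26 10] head=3 tail=0 count=3
After op 12 (write(18)): arr=[18 24 1 8 26 10] head=3 tail=1 count=4
After op 13 (write(7)): arr=[18 7 1 8 26 10] head=3 tail=2 count=5
After op 14 (write(9)): arr=[18 7 9 8 26 10] head=3 tail=3 count=6
After op 15 (write(4)): arr=[18 7 9 4 26 10] head=4 tail=4 count=6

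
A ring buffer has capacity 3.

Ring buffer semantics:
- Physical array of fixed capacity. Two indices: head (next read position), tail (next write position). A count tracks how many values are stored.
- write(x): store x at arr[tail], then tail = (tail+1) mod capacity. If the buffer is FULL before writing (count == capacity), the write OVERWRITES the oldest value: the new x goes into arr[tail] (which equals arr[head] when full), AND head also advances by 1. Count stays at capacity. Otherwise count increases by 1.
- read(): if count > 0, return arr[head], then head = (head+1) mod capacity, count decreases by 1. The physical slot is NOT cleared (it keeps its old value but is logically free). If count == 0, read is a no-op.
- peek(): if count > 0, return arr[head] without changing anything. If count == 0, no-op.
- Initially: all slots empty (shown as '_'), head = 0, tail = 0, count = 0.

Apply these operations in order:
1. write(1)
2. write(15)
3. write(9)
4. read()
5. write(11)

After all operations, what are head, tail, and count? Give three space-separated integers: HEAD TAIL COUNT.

After op 1 (write(1)): arr=[1 _ _] head=0 tail=1 count=1
After op 2 (write(15)): arr=[1 15 _] head=0 tail=2 count=2
After op 3 (write(9)): arr=[1 15 9] head=0 tail=0 count=3
After op 4 (read()): arr=[1 15 9] head=1 tail=0 count=2
After op 5 (write(11)): arr=[11 15 9] head=1 tail=1 count=3

Answer: 1 1 3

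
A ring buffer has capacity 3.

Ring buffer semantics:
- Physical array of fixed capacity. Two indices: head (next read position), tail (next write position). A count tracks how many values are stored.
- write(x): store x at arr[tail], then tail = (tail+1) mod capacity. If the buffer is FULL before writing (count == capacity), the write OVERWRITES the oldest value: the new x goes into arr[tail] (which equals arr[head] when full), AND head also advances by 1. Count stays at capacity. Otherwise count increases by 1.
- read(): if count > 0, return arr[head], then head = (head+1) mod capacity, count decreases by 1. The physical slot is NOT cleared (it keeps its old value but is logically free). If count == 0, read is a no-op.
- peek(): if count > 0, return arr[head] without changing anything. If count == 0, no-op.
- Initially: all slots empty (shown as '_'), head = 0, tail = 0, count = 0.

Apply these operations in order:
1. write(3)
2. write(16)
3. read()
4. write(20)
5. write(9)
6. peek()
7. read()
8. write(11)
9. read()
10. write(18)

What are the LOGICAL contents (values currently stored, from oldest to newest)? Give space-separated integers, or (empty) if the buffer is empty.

After op 1 (write(3)): arr=[3 _ _] head=0 tail=1 count=1
After op 2 (write(16)): arr=[3 16 _] head=0 tail=2 count=2
After op 3 (read()): arr=[3 16 _] head=1 tail=2 count=1
After op 4 (write(20)): arr=[3 16 20] head=1 tail=0 count=2
After op 5 (write(9)): arr=[9 16 20] head=1 tail=1 count=3
After op 6 (peek()): arr=[9 16 20] head=1 tail=1 count=3
After op 7 (read()): arr=[9 16 20] head=2 tail=1 count=2
After op 8 (write(11)): arr=[9 11 20] head=2 tail=2 count=3
After op 9 (read()): arr=[9 11 20] head=0 tail=2 count=2
After op 10 (write(18)): arr=[9 11 18] head=0 tail=0 count=3

Answer: 9 11 18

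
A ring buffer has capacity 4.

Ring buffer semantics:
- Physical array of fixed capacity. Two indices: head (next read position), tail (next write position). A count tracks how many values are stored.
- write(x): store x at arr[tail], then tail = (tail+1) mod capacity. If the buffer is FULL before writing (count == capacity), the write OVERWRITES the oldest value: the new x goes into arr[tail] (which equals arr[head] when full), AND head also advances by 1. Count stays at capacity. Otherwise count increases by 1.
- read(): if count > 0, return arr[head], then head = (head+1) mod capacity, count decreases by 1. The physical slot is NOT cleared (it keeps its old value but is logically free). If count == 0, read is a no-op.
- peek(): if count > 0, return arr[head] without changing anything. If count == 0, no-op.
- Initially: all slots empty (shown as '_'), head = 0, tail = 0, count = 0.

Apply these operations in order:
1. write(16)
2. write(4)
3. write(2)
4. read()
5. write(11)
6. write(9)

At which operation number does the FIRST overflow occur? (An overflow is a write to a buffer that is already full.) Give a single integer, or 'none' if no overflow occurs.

After op 1 (write(16)): arr=[16 _ _ _] head=0 tail=1 count=1
After op 2 (write(4)): arr=[16 4 _ _] head=0 tail=2 count=2
After op 3 (write(2)): arr=[16 4 2 _] head=0 tail=3 count=3
After op 4 (read()): arr=[16 4 2 _] head=1 tail=3 count=2
After op 5 (write(11)): arr=[16 4 2 11] head=1 tail=0 count=3
After op 6 (write(9)): arr=[9 4 2 11] head=1 tail=1 count=4

Answer: none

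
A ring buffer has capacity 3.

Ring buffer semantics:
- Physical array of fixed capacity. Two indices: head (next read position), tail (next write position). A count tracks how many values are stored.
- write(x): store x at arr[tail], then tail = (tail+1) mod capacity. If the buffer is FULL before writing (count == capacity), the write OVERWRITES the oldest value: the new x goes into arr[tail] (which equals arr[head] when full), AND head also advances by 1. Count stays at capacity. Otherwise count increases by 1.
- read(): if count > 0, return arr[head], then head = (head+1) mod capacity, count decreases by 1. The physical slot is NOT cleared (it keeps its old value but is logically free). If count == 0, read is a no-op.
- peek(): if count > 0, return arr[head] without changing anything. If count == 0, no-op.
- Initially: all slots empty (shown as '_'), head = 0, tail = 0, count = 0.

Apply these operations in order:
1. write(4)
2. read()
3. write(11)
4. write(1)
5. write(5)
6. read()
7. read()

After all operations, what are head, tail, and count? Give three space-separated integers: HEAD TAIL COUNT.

Answer: 0 1 1

Derivation:
After op 1 (write(4)): arr=[4 _ _] head=0 tail=1 count=1
After op 2 (read()): arr=[4 _ _] head=1 tail=1 count=0
After op 3 (write(11)): arr=[4 11 _] head=1 tail=2 count=1
After op 4 (write(1)): arr=[4 11 1] head=1 tail=0 count=2
After op 5 (write(5)): arr=[5 11 1] head=1 tail=1 count=3
After op 6 (read()): arr=[5 11 1] head=2 tail=1 count=2
After op 7 (read()): arr=[5 11 1] head=0 tail=1 count=1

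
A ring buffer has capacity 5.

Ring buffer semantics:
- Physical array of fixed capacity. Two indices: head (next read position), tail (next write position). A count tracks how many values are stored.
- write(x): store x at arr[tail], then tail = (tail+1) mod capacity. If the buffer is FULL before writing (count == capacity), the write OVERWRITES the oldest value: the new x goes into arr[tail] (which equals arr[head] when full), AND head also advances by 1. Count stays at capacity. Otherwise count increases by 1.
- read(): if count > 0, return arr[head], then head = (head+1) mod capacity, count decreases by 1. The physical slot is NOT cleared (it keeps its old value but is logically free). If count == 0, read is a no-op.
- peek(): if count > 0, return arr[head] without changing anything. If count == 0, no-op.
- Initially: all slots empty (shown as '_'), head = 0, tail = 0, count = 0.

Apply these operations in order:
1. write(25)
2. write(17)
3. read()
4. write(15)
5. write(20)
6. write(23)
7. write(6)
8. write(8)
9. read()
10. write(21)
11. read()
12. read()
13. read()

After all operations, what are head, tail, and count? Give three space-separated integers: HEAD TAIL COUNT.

Answer: 1 3 2

Derivation:
After op 1 (write(25)): arr=[25 _ _ _ _] head=0 tail=1 count=1
After op 2 (write(17)): arr=[25 17 _ _ _] head=0 tail=2 count=2
After op 3 (read()): arr=[25 17 _ _ _] head=1 tail=2 count=1
After op 4 (write(15)): arr=[25 17 15 _ _] head=1 tail=3 count=2
After op 5 (write(20)): arr=[25 17 15 20 _] head=1 tail=4 count=3
After op 6 (write(23)): arr=[25 17 15 20 23] head=1 tail=0 count=4
After op 7 (write(6)): arr=[6 17 15 20 23] head=1 tail=1 count=5
After op 8 (write(8)): arr=[6 8 15 20 23] head=2 tail=2 count=5
After op 9 (read()): arr=[6 8 15 20 23] head=3 tail=2 count=4
After op 10 (write(21)): arr=[6 8 21 20 23] head=3 tail=3 count=5
After op 11 (read()): arr=[6 8 21 20 23] head=4 tail=3 count=4
After op 12 (read()): arr=[6 8 21 20 23] head=0 tail=3 count=3
After op 13 (read()): arr=[6 8 21 20 23] head=1 tail=3 count=2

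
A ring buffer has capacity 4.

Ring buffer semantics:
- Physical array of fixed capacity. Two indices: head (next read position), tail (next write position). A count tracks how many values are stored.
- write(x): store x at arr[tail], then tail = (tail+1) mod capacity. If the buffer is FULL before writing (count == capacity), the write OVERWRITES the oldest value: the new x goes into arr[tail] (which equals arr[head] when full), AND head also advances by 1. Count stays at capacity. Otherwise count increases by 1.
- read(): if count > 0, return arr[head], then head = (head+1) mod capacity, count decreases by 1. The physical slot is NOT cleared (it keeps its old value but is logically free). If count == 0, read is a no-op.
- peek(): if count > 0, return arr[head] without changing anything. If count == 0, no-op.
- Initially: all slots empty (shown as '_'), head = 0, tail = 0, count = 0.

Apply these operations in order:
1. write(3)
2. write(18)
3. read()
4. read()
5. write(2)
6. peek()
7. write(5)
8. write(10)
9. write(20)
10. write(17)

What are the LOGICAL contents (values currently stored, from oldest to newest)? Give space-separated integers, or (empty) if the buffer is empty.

After op 1 (write(3)): arr=[3 _ _ _] head=0 tail=1 count=1
After op 2 (write(18)): arr=[3 18 _ _] head=0 tail=2 count=2
After op 3 (read()): arr=[3 18 _ _] head=1 tail=2 count=1
After op 4 (read()): arr=[3 18 _ _] head=2 tail=2 count=0
After op 5 (write(2)): arr=[3 18 2 _] head=2 tail=3 count=1
After op 6 (peek()): arr=[3 18 2 _] head=2 tail=3 count=1
After op 7 (write(5)): arr=[3 18 2 5] head=2 tail=0 count=2
After op 8 (write(10)): arr=[10 18 2 5] head=2 tail=1 count=3
After op 9 (write(20)): arr=[10 20 2 5] head=2 tail=2 count=4
After op 10 (write(17)): arr=[10 20 17 5] head=3 tail=3 count=4

Answer: 5 10 20 17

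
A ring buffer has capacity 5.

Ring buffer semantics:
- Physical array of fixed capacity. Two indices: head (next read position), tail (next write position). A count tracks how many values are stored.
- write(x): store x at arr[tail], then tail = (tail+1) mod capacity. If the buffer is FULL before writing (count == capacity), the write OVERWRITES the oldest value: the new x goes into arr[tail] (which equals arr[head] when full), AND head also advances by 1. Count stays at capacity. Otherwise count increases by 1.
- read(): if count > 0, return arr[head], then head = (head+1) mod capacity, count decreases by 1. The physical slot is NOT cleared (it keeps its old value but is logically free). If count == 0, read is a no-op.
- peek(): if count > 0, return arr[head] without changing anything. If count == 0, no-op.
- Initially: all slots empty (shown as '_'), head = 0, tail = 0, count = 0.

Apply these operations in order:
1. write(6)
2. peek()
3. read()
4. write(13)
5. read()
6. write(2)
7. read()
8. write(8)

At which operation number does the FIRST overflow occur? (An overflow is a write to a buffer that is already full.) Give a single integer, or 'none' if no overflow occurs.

Answer: none

Derivation:
After op 1 (write(6)): arr=[6 _ _ _ _] head=0 tail=1 count=1
After op 2 (peek()): arr=[6 _ _ _ _] head=0 tail=1 count=1
After op 3 (read()): arr=[6 _ _ _ _] head=1 tail=1 count=0
After op 4 (write(13)): arr=[6 13 _ _ _] head=1 tail=2 count=1
After op 5 (read()): arr=[6 13 _ _ _] head=2 tail=2 count=0
After op 6 (write(2)): arr=[6 13 2 _ _] head=2 tail=3 count=1
After op 7 (read()): arr=[6 13 2 _ _] head=3 tail=3 count=0
After op 8 (write(8)): arr=[6 13 2 8 _] head=3 tail=4 count=1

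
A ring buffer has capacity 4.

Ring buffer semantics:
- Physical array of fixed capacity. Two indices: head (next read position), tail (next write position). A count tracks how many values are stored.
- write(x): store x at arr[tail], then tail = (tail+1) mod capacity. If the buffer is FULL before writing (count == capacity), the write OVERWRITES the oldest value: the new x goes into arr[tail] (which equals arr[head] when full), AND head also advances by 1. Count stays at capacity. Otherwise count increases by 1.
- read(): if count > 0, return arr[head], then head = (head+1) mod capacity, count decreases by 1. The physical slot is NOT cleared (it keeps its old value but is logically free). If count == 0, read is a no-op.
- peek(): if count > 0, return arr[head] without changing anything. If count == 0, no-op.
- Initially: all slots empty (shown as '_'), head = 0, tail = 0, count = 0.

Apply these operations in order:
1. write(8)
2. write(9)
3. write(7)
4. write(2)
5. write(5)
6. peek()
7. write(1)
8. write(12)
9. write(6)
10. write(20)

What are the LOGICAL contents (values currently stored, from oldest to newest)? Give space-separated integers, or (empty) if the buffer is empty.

After op 1 (write(8)): arr=[8 _ _ _] head=0 tail=1 count=1
After op 2 (write(9)): arr=[8 9 _ _] head=0 tail=2 count=2
After op 3 (write(7)): arr=[8 9 7 _] head=0 tail=3 count=3
After op 4 (write(2)): arr=[8 9 7 2] head=0 tail=0 count=4
After op 5 (write(5)): arr=[5 9 7 2] head=1 tail=1 count=4
After op 6 (peek()): arr=[5 9 7 2] head=1 tail=1 count=4
After op 7 (write(1)): arr=[5 1 7 2] head=2 tail=2 count=4
After op 8 (write(12)): arr=[5 1 12 2] head=3 tail=3 count=4
After op 9 (write(6)): arr=[5 1 12 6] head=0 tail=0 count=4
After op 10 (write(20)): arr=[20 1 12 6] head=1 tail=1 count=4

Answer: 1 12 6 20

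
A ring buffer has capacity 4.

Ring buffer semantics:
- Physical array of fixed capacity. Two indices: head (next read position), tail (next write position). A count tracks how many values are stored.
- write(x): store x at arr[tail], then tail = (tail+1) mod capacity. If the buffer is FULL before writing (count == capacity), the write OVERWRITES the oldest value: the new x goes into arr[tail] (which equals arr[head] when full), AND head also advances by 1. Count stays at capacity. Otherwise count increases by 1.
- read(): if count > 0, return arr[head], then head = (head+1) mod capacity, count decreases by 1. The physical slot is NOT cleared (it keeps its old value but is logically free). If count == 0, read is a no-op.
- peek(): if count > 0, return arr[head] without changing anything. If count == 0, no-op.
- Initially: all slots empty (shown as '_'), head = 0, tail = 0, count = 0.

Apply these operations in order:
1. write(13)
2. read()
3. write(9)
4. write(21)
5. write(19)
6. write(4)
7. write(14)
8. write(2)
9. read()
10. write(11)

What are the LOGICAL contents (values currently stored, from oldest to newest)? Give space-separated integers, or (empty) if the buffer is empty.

Answer: 4 14 2 11

Derivation:
After op 1 (write(13)): arr=[13 _ _ _] head=0 tail=1 count=1
After op 2 (read()): arr=[13 _ _ _] head=1 tail=1 count=0
After op 3 (write(9)): arr=[13 9 _ _] head=1 tail=2 count=1
After op 4 (write(21)): arr=[13 9 21 _] head=1 tail=3 count=2
After op 5 (write(19)): arr=[13 9 21 19] head=1 tail=0 count=3
After op 6 (write(4)): arr=[4 9 21 19] head=1 tail=1 count=4
After op 7 (write(14)): arr=[4 14 21 19] head=2 tail=2 count=4
After op 8 (write(2)): arr=[4 14 2 19] head=3 tail=3 count=4
After op 9 (read()): arr=[4 14 2 19] head=0 tail=3 count=3
After op 10 (write(11)): arr=[4 14 2 11] head=0 tail=0 count=4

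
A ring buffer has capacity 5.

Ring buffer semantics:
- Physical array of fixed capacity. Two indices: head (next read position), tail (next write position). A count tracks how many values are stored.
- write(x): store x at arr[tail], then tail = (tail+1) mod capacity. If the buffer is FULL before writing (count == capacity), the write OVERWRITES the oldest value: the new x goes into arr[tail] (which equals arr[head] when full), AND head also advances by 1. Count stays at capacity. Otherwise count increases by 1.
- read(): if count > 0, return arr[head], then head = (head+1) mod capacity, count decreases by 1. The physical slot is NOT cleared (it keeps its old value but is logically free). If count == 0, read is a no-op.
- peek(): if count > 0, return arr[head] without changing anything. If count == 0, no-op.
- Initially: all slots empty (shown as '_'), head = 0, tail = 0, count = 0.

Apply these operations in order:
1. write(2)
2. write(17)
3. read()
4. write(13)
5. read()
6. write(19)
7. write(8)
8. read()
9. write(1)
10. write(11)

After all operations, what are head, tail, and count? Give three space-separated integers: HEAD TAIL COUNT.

After op 1 (write(2)): arr=[2 _ _ _ _] head=0 tail=1 count=1
After op 2 (write(17)): arr=[2 17 _ _ _] head=0 tail=2 count=2
After op 3 (read()): arr=[2 17 _ _ _] head=1 tail=2 count=1
After op 4 (write(13)): arr=[2 17 13 _ _] head=1 tail=3 count=2
After op 5 (read()): arr=[2 17 13 _ _] head=2 tail=3 count=1
After op 6 (write(19)): arr=[2 17 13 19 _] head=2 tail=4 count=2
After op 7 (write(8)): arr=[2 17 13 19 8] head=2 tail=0 count=3
After op 8 (read()): arr=[2 17 13 19 8] head=3 tail=0 count=2
After op 9 (write(1)): arr=[1 17 13 19 8] head=3 tail=1 count=3
After op 10 (write(11)): arr=[1 11 13 19 8] head=3 tail=2 count=4

Answer: 3 2 4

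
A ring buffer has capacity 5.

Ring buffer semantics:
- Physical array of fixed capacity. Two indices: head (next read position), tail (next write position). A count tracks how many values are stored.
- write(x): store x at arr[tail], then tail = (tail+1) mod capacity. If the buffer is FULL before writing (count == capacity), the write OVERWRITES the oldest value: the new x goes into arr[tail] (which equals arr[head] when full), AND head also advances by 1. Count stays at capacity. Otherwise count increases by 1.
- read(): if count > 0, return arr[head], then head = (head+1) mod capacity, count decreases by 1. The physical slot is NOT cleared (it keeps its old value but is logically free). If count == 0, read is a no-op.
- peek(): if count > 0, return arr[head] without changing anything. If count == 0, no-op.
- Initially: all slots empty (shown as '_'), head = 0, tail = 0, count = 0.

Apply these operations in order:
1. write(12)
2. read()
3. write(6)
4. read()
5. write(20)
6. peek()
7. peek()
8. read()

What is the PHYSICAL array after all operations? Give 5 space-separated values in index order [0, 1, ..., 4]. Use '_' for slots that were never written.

After op 1 (write(12)): arr=[12 _ _ _ _] head=0 tail=1 count=1
After op 2 (read()): arr=[12 _ _ _ _] head=1 tail=1 count=0
After op 3 (write(6)): arr=[12 6 _ _ _] head=1 tail=2 count=1
After op 4 (read()): arr=[12 6 _ _ _] head=2 tail=2 count=0
After op 5 (write(20)): arr=[12 6 20 _ _] head=2 tail=3 count=1
After op 6 (peek()): arr=[12 6 20 _ _] head=2 tail=3 count=1
After op 7 (peek()): arr=[12 6 20 _ _] head=2 tail=3 count=1
After op 8 (read()): arr=[12 6 20 _ _] head=3 tail=3 count=0

Answer: 12 6 20 _ _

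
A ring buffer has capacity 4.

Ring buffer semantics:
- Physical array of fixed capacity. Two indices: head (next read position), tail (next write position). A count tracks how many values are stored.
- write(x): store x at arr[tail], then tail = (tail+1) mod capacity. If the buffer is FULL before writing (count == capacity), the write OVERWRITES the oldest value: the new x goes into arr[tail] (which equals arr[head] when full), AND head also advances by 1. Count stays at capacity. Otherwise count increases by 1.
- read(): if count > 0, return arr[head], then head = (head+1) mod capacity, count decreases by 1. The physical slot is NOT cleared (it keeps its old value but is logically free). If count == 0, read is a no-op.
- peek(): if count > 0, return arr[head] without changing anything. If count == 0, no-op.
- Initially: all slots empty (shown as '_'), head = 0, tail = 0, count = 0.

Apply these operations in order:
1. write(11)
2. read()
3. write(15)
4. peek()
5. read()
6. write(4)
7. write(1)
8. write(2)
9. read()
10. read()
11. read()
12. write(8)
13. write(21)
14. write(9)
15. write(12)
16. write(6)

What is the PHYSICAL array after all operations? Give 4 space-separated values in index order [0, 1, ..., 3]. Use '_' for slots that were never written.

After op 1 (write(11)): arr=[11 _ _ _] head=0 tail=1 count=1
After op 2 (read()): arr=[11 _ _ _] head=1 tail=1 count=0
After op 3 (write(15)): arr=[11 15 _ _] head=1 tail=2 count=1
After op 4 (peek()): arr=[11 15 _ _] head=1 tail=2 count=1
After op 5 (read()): arr=[11 15 _ _] head=2 tail=2 count=0
After op 6 (write(4)): arr=[11 15 4 _] head=2 tail=3 count=1
After op 7 (write(1)): arr=[11 15 4 1] head=2 tail=0 count=2
After op 8 (write(2)): arr=[2 15 4 1] head=2 tail=1 count=3
After op 9 (read()): arr=[2 15 4 1] head=3 tail=1 count=2
After op 10 (read()): arr=[2 15 4 1] head=0 tail=1 count=1
After op 11 (read()): arr=[2 15 4 1] head=1 tail=1 count=0
After op 12 (write(8)): arr=[2 8 4 1] head=1 tail=2 count=1
After op 13 (write(21)): arr=[2 8 21 1] head=1 tail=3 count=2
After op 14 (write(9)): arr=[2 8 21 9] head=1 tail=0 count=3
After op 15 (write(12)): arr=[12 8 21 9] head=1 tail=1 count=4
After op 16 (write(6)): arr=[12 6 21 9] head=2 tail=2 count=4

Answer: 12 6 21 9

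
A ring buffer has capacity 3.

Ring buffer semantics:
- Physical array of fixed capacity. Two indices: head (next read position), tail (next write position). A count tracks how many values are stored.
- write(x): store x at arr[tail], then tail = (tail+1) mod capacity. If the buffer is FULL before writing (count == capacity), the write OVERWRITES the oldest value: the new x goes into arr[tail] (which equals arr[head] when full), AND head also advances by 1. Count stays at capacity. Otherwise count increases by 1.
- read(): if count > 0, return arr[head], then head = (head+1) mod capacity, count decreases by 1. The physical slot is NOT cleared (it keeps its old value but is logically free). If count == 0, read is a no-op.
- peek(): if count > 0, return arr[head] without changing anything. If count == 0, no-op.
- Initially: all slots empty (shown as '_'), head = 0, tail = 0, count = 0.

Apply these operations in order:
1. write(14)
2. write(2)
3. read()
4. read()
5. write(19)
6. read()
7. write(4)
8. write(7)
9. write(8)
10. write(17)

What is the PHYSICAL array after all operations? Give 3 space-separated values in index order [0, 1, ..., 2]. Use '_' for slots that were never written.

Answer: 17 7 8

Derivation:
After op 1 (write(14)): arr=[14 _ _] head=0 tail=1 count=1
After op 2 (write(2)): arr=[14 2 _] head=0 tail=2 count=2
After op 3 (read()): arr=[14 2 _] head=1 tail=2 count=1
After op 4 (read()): arr=[14 2 _] head=2 tail=2 count=0
After op 5 (write(19)): arr=[14 2 19] head=2 tail=0 count=1
After op 6 (read()): arr=[14 2 19] head=0 tail=0 count=0
After op 7 (write(4)): arr=[4 2 19] head=0 tail=1 count=1
After op 8 (write(7)): arr=[4 7 19] head=0 tail=2 count=2
After op 9 (write(8)): arr=[4 7 8] head=0 tail=0 count=3
After op 10 (write(17)): arr=[17 7 8] head=1 tail=1 count=3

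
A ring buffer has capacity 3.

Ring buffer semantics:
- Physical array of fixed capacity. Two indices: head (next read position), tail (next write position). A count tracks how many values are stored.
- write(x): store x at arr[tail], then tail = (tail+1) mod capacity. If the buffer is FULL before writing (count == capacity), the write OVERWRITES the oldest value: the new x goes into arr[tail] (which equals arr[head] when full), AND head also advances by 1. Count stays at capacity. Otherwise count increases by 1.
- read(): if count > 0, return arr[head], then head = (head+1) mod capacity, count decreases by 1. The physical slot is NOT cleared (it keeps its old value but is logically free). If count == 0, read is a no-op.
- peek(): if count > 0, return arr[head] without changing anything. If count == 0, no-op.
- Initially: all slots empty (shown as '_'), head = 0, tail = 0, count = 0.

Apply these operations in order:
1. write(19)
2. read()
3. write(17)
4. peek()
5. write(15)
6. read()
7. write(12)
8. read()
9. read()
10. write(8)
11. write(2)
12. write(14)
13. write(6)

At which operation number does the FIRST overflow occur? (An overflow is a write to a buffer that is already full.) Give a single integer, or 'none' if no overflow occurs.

After op 1 (write(19)): arr=[19 _ _] head=0 tail=1 count=1
After op 2 (read()): arr=[19 _ _] head=1 tail=1 count=0
After op 3 (write(17)): arr=[19 17 _] head=1 tail=2 count=1
After op 4 (peek()): arr=[19 17 _] head=1 tail=2 count=1
After op 5 (write(15)): arr=[19 17 15] head=1 tail=0 count=2
After op 6 (read()): arr=[19 17 15] head=2 tail=0 count=1
After op 7 (write(12)): arr=[12 17 15] head=2 tail=1 count=2
After op 8 (read()): arr=[12 17 15] head=0 tail=1 count=1
After op 9 (read()): arr=[12 17 15] head=1 tail=1 count=0
After op 10 (write(8)): arr=[12 8 15] head=1 tail=2 count=1
After op 11 (write(2)): arr=[12 8 2] head=1 tail=0 count=2
After op 12 (write(14)): arr=[14 8 2] head=1 tail=1 count=3
After op 13 (write(6)): arr=[14 6 2] head=2 tail=2 count=3

Answer: 13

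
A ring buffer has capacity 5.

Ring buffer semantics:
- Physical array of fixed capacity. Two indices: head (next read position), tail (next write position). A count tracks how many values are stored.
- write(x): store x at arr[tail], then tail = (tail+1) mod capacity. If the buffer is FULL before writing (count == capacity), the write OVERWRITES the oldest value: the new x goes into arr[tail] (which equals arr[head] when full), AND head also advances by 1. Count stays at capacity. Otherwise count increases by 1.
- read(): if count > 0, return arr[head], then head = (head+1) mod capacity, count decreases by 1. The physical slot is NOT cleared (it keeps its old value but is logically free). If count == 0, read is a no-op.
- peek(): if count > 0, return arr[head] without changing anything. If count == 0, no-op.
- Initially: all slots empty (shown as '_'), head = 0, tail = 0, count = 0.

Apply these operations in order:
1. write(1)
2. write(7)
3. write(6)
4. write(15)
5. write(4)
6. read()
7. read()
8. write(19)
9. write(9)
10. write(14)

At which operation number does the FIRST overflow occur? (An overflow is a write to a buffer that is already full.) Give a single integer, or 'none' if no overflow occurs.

Answer: 10

Derivation:
After op 1 (write(1)): arr=[1 _ _ _ _] head=0 tail=1 count=1
After op 2 (write(7)): arr=[1 7 _ _ _] head=0 tail=2 count=2
After op 3 (write(6)): arr=[1 7 6 _ _] head=0 tail=3 count=3
After op 4 (write(15)): arr=[1 7 6 15 _] head=0 tail=4 count=4
After op 5 (write(4)): arr=[1 7 6 15 4] head=0 tail=0 count=5
After op 6 (read()): arr=[1 7 6 15 4] head=1 tail=0 count=4
After op 7 (read()): arr=[1 7 6 15 4] head=2 tail=0 count=3
After op 8 (write(19)): arr=[19 7 6 15 4] head=2 tail=1 count=4
After op 9 (write(9)): arr=[19 9 6 15 4] head=2 tail=2 count=5
After op 10 (write(14)): arr=[19 9 14 15 4] head=3 tail=3 count=5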